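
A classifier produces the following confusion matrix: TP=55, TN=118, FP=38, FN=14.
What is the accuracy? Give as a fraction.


Accuracy = (TP + TN) / (TP + TN + FP + FN) = (55 + 118) / 225 = 173/225.

173/225


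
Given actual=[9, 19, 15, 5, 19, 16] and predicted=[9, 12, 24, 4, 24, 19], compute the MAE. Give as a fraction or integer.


MAE = (1/6) * (|9-9|=0 + |19-12|=7 + |15-24|=9 + |5-4|=1 + |19-24|=5 + |16-19|=3). Sum = 25. MAE = 25/6.

25/6


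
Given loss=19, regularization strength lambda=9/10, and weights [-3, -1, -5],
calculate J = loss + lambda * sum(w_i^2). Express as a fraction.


L2 sq norm = sum(w^2) = 35. J = 19 + 9/10 * 35 = 101/2.

101/2


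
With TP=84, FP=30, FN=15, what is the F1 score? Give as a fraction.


Precision = 84/114 = 14/19. Recall = 84/99 = 28/33. F1 = 2*P*R/(P+R) = 56/71.

56/71


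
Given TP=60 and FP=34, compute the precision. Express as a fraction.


Precision = TP / (TP + FP) = 60 / 94 = 30/47.

30/47


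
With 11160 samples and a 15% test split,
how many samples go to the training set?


Test set = 11160 * 15% = 1674. Training set = 11160 - 1674 = 9486.

9486


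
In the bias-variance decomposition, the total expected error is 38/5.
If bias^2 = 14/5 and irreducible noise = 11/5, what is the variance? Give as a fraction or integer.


Total error = bias^2 + variance + irreducible noise. So variance = 38/5 - 14/5 - 11/5 = 13/5.

13/5


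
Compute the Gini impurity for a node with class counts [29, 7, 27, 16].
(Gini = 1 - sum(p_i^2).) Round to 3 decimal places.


Total = 79. Proportions: 29/79, 7/79, 27/79, 16/79. sum(p_i^2) = 0.3004. Gini = 1 - 0.3004 = 0.6996, which rounds to 0.700.

0.700


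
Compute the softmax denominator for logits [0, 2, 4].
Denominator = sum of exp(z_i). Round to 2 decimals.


Denom = e^0=1.0000 + e^2=7.3891 + e^4=54.5982. Sum = 62.9873, which rounds to 62.99.

62.99


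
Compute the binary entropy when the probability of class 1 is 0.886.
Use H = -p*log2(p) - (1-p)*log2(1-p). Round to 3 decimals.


H = -0.886*log2(0.886) - 0.114*log2(0.114) = 0.512.

0.512


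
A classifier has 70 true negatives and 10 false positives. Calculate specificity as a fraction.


Specificity = TN / (TN + FP) = 70 / 80 = 7/8.

7/8


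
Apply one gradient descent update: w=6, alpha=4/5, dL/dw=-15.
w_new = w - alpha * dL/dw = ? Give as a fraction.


w_new = 6 - 4/5 * -15 = 6 - -12 = 18.

18


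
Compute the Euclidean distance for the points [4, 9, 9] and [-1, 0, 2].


d = sqrt(sum of squared differences). (4--1)^2=25, (9-0)^2=81, (9-2)^2=49. Sum = 155.

sqrt(155)


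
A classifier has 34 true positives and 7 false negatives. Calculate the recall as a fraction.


Recall = TP / (TP + FN) = 34 / 41 = 34/41.

34/41


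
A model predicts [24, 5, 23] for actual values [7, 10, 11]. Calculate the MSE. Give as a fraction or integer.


MSE = (1/3) * ((7-24)^2=289 + (10-5)^2=25 + (11-23)^2=144). Sum = 458. MSE = 458/3.

458/3


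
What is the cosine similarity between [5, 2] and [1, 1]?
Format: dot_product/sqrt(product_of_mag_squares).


dot = 7. |a|^2 = 29, |b|^2 = 2. cos = 7/sqrt(58).

7/sqrt(58)


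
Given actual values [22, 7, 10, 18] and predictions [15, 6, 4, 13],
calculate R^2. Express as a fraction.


Mean(y) = 57/4. SS_res = 111. SS_tot = 579/4. R^2 = 1 - 111/(579/4) = 45/193.

45/193


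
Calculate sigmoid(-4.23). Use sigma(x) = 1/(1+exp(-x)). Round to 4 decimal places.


sigma(-4.23) = 1/(1+e^(4.23)) = 1/(1+68.717232) = 1/69.717232 = 0.0143.

0.0143


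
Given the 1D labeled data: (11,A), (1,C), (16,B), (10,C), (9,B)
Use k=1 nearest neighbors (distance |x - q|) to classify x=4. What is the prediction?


Distances: |11-4|=7, |1-4|=3, |16-4|=12, |10-4|=6, |9-4|=5. 1 nearest: (1,C). Counts: {'C': 1}. Majority class: C.

C


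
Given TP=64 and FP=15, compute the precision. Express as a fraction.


Precision = TP / (TP + FP) = 64 / 79 = 64/79.

64/79


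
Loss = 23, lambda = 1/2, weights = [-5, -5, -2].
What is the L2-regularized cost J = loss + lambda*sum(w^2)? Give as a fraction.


L2 sq norm = sum(w^2) = 54. J = 23 + 1/2 * 54 = 50.

50


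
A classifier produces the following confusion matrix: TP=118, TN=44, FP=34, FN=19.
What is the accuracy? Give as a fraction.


Accuracy = (TP + TN) / (TP + TN + FP + FN) = (118 + 44) / 215 = 162/215.

162/215


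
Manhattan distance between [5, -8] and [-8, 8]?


d = sum of absolute differences: |5--8|=13 + |-8-8|=16 = 29.

29


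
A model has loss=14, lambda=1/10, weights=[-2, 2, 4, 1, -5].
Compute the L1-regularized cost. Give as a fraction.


L1 norm = sum(|w|) = 14. J = 14 + 1/10 * 14 = 77/5.

77/5


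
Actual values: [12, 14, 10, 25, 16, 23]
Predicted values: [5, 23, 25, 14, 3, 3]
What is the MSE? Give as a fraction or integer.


MSE = (1/6) * ((12-5)^2=49 + (14-23)^2=81 + (10-25)^2=225 + (25-14)^2=121 + (16-3)^2=169 + (23-3)^2=400). Sum = 1045. MSE = 1045/6.

1045/6


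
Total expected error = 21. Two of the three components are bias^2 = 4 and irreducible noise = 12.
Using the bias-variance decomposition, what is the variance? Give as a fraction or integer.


Total error = bias^2 + variance + irreducible noise. So variance = 21 - 4 - 12 = 5.

5


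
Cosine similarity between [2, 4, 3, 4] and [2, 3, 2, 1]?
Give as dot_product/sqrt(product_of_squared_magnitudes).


dot = 26. |a|^2 = 45, |b|^2 = 18. cos = 26/sqrt(810).

26/sqrt(810)


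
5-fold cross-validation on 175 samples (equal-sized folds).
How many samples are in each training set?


Each validation fold has 175/5 = 35 samples. Training set = 175 - 35 = 140.

140


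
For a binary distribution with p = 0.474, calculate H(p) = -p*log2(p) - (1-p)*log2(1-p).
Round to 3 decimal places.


H = -0.474*log2(0.474) - 0.526*log2(0.526) = 0.998.

0.998


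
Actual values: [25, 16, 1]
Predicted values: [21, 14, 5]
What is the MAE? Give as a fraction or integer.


MAE = (1/3) * (|25-21|=4 + |16-14|=2 + |1-5|=4). Sum = 10. MAE = 10/3.

10/3


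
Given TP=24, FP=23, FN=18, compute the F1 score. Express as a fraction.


Precision = 24/47 = 24/47. Recall = 24/42 = 4/7. F1 = 2*P*R/(P+R) = 48/89.

48/89


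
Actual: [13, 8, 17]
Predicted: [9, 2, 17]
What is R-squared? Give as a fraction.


Mean(y) = 38/3. SS_res = 52. SS_tot = 122/3. R^2 = 1 - 52/(122/3) = -17/61.

-17/61


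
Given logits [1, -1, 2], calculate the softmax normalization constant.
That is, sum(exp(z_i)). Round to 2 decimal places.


Denom = e^1=2.7183 + e^-1=0.3679 + e^2=7.3891. Sum = 10.4753, which rounds to 10.48.

10.48


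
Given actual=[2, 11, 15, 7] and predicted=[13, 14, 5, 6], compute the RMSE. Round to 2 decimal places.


MSE = 57.7500. RMSE = sqrt(57.7500) = 7.60.

7.60


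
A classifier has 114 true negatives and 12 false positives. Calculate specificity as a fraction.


Specificity = TN / (TN + FP) = 114 / 126 = 19/21.

19/21


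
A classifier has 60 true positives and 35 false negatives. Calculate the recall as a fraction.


Recall = TP / (TP + FN) = 60 / 95 = 12/19.

12/19


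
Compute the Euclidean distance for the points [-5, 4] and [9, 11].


d = sqrt(sum of squared differences). (-5-9)^2=196, (4-11)^2=49. Sum = 245.

sqrt(245)


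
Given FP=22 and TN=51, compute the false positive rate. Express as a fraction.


FPR = FP / (FP + TN) = 22 / 73 = 22/73.

22/73


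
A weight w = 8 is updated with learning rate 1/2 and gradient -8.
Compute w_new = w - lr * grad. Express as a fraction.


w_new = 8 - 1/2 * -8 = 8 - -4 = 12.

12


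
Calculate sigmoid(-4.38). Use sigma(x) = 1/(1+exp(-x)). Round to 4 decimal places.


sigma(-4.38) = 1/(1+e^(4.38)) = 1/(1+79.838033) = 1/80.838033 = 0.0124.

0.0124


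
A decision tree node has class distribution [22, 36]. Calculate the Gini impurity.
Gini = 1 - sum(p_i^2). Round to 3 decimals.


Total = 58. Proportions: 22/58, 36/58. sum(p_i^2) = 0.5291. Gini = 1 - 0.5291 = 0.4709, which rounds to 0.471.

0.471


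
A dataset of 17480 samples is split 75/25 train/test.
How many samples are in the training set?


Test set = 17480 * 25% = 4370. Training set = 17480 - 4370 = 13110.

13110


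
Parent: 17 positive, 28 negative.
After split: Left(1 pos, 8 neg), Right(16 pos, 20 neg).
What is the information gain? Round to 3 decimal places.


H(parent) = 0.9565. H(left) = 0.5033, H(right) = 0.9911. Weighted = (9/45)*0.5033 + (36/45)*0.9911 = 0.8935. IG = 0.9565 - 0.8935 = 0.0630, which rounds to 0.063.

0.063


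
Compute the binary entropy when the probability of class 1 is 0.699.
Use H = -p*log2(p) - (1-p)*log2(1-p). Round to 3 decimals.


H = -0.699*log2(0.699) - 0.301*log2(0.301) = 0.883.

0.883


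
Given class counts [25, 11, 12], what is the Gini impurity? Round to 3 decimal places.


Total = 48. Proportions: 25/48, 11/48, 12/48. sum(p_i^2) = 0.3863. Gini = 1 - 0.3863 = 0.6137, which rounds to 0.614.

0.614


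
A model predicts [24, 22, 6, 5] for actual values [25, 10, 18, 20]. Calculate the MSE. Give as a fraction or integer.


MSE = (1/4) * ((25-24)^2=1 + (10-22)^2=144 + (18-6)^2=144 + (20-5)^2=225). Sum = 514. MSE = 257/2.

257/2


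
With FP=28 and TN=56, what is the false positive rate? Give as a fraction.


FPR = FP / (FP + TN) = 28 / 84 = 1/3.

1/3


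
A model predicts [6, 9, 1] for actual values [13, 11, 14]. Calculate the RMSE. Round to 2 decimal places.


MSE = 74.0000. RMSE = sqrt(74.0000) = 8.60.

8.60


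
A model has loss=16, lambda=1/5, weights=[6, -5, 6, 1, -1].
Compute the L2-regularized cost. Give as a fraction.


L2 sq norm = sum(w^2) = 99. J = 16 + 1/5 * 99 = 179/5.

179/5


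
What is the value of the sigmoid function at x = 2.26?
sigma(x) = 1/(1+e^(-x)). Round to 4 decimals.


sigma(2.26) = 1/(1+e^(-2.26)) = 1/(1+0.104350) = 1/1.104350 = 0.9055.

0.9055


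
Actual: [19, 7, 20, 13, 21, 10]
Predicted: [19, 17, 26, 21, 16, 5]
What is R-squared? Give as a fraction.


Mean(y) = 15. SS_res = 250. SS_tot = 170. R^2 = 1 - 250/(170) = -8/17.

-8/17


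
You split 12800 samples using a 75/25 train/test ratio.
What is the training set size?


Test set = 12800 * 25% = 3200. Training set = 12800 - 3200 = 9600.

9600


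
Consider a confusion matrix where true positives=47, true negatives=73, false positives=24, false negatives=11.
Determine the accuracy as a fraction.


Accuracy = (TP + TN) / (TP + TN + FP + FN) = (47 + 73) / 155 = 24/31.

24/31


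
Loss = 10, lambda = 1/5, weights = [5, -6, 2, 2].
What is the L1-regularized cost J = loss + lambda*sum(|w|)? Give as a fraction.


L1 norm = sum(|w|) = 15. J = 10 + 1/5 * 15 = 13.

13


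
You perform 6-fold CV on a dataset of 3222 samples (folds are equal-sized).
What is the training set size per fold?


Each validation fold has 3222/6 = 537 samples. Training set = 3222 - 537 = 2685.

2685


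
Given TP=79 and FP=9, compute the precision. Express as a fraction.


Precision = TP / (TP + FP) = 79 / 88 = 79/88.

79/88


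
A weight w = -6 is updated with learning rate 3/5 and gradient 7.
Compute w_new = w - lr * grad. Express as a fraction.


w_new = -6 - 3/5 * 7 = -6 - 21/5 = -51/5.

-51/5


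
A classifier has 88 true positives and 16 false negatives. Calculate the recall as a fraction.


Recall = TP / (TP + FN) = 88 / 104 = 11/13.

11/13


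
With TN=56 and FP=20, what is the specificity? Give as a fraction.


Specificity = TN / (TN + FP) = 56 / 76 = 14/19.

14/19


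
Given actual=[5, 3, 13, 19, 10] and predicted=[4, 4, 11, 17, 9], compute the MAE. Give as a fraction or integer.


MAE = (1/5) * (|5-4|=1 + |3-4|=1 + |13-11|=2 + |19-17|=2 + |10-9|=1). Sum = 7. MAE = 7/5.

7/5


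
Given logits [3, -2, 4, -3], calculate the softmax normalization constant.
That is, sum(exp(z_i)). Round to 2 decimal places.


Denom = e^3=20.0855 + e^-2=0.1353 + e^4=54.5982 + e^-3=0.0498. Sum = 74.8688, which rounds to 74.87.

74.87


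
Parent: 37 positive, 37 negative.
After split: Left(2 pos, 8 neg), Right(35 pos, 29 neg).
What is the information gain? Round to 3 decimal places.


H(parent) = 1.0000. H(left) = 0.7219, H(right) = 0.9937. Weighted = (10/74)*0.7219 + (64/74)*0.9937 = 0.9570. IG = 1.0000 - 0.9570 = 0.0430, which rounds to 0.043.

0.043


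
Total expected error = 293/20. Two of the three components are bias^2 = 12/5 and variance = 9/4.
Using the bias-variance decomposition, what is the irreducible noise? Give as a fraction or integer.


Total error = bias^2 + variance + irreducible noise. So irreducible noise = 293/20 - 12/5 - 9/4 = 10.

10


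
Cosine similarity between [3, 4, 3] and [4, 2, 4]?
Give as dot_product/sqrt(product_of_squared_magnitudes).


dot = 32. |a|^2 = 34, |b|^2 = 36. cos = 32/sqrt(1224).

32/sqrt(1224)


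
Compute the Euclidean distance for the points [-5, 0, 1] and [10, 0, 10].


d = sqrt(sum of squared differences). (-5-10)^2=225, (0-0)^2=0, (1-10)^2=81. Sum = 306.

sqrt(306)


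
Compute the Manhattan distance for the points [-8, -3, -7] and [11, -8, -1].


d = sum of absolute differences: |-8-11|=19 + |-3--8|=5 + |-7--1|=6 = 30.

30


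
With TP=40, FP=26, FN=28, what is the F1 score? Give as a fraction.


Precision = 40/66 = 20/33. Recall = 40/68 = 10/17. F1 = 2*P*R/(P+R) = 40/67.

40/67


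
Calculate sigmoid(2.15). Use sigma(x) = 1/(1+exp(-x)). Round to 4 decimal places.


sigma(2.15) = 1/(1+e^(-2.15)) = 1/(1+0.116484) = 1/1.116484 = 0.8957.

0.8957


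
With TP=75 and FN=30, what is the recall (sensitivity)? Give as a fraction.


Recall = TP / (TP + FN) = 75 / 105 = 5/7.

5/7


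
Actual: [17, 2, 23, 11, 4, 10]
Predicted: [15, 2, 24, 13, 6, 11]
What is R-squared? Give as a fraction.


Mean(y) = 67/6. SS_res = 14. SS_tot = 1865/6. R^2 = 1 - 14/(1865/6) = 1781/1865.

1781/1865


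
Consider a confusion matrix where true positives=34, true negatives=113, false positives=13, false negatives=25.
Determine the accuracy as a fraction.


Accuracy = (TP + TN) / (TP + TN + FP + FN) = (34 + 113) / 185 = 147/185.

147/185


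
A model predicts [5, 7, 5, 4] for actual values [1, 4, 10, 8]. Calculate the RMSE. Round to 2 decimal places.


MSE = 16.5000. RMSE = sqrt(16.5000) = 4.06.

4.06


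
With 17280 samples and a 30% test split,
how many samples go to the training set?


Test set = 17280 * 30% = 5184. Training set = 17280 - 5184 = 12096.

12096


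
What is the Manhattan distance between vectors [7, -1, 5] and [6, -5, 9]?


d = sum of absolute differences: |7-6|=1 + |-1--5|=4 + |5-9|=4 = 9.

9


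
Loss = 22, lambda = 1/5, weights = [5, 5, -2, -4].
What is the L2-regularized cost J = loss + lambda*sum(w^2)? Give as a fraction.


L2 sq norm = sum(w^2) = 70. J = 22 + 1/5 * 70 = 36.

36


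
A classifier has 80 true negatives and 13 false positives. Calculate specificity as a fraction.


Specificity = TN / (TN + FP) = 80 / 93 = 80/93.

80/93


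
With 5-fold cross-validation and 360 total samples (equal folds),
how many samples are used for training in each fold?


Each validation fold has 360/5 = 72 samples. Training set = 360 - 72 = 288.

288


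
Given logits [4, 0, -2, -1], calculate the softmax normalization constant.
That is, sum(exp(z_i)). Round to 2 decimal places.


Denom = e^4=54.5982 + e^0=1.0000 + e^-2=0.1353 + e^-1=0.3679. Sum = 56.1014, which rounds to 56.10.

56.10


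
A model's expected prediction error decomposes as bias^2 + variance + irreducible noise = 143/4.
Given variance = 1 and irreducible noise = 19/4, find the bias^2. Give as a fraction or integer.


Total error = bias^2 + variance + irreducible noise. So bias^2 = 143/4 - 1 - 19/4 = 30.

30


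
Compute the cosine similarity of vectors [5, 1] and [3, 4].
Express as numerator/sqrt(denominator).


dot = 19. |a|^2 = 26, |b|^2 = 25. cos = 19/sqrt(650).

19/sqrt(650)


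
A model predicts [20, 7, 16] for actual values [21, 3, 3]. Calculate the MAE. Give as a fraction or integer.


MAE = (1/3) * (|21-20|=1 + |3-7|=4 + |3-16|=13). Sum = 18. MAE = 6.

6


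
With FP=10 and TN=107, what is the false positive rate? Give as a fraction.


FPR = FP / (FP + TN) = 10 / 117 = 10/117.

10/117


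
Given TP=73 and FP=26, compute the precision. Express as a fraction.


Precision = TP / (TP + FP) = 73 / 99 = 73/99.

73/99


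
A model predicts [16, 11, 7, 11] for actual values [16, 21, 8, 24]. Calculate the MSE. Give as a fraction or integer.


MSE = (1/4) * ((16-16)^2=0 + (21-11)^2=100 + (8-7)^2=1 + (24-11)^2=169). Sum = 270. MSE = 135/2.

135/2


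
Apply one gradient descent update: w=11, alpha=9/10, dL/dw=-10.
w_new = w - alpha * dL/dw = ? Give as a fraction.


w_new = 11 - 9/10 * -10 = 11 - -9 = 20.

20


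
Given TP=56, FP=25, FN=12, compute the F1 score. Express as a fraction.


Precision = 56/81 = 56/81. Recall = 56/68 = 14/17. F1 = 2*P*R/(P+R) = 112/149.

112/149


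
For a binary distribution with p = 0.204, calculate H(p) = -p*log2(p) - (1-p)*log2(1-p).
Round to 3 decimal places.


H = -0.204*log2(0.204) - 0.796*log2(0.796) = 0.730.

0.730


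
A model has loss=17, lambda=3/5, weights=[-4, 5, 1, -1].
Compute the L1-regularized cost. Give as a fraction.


L1 norm = sum(|w|) = 11. J = 17 + 3/5 * 11 = 118/5.

118/5


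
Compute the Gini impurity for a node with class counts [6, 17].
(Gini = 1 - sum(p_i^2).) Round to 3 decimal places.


Total = 23. Proportions: 6/23, 17/23. sum(p_i^2) = 0.6144. Gini = 1 - 0.6144 = 0.3856, which rounds to 0.386.

0.386


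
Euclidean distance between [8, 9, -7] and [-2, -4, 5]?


d = sqrt(sum of squared differences). (8--2)^2=100, (9--4)^2=169, (-7-5)^2=144. Sum = 413.

sqrt(413)


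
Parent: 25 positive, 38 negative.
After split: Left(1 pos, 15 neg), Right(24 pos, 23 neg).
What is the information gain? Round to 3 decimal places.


H(parent) = 0.9691. H(left) = 0.3373, H(right) = 0.9997. Weighted = (16/63)*0.3373 + (47/63)*0.9997 = 0.8315. IG = 0.9691 - 0.8315 = 0.1376, which rounds to 0.138.

0.138


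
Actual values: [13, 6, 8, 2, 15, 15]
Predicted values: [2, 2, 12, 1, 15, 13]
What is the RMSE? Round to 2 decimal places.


MSE = 26.3333. RMSE = sqrt(26.3333) = 5.13.

5.13


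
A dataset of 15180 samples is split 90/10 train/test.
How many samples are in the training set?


Test set = 15180 * 10% = 1518. Training set = 15180 - 1518 = 13662.

13662


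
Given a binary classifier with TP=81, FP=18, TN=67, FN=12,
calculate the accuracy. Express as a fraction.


Accuracy = (TP + TN) / (TP + TN + FP + FN) = (81 + 67) / 178 = 74/89.

74/89


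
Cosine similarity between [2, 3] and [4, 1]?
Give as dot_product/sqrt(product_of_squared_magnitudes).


dot = 11. |a|^2 = 13, |b|^2 = 17. cos = 11/sqrt(221).

11/sqrt(221)


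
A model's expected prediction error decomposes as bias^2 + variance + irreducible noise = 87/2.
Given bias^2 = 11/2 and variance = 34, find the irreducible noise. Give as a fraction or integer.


Total error = bias^2 + variance + irreducible noise. So irreducible noise = 87/2 - 11/2 - 34 = 4.

4


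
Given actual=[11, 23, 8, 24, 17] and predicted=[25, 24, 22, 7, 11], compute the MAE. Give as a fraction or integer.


MAE = (1/5) * (|11-25|=14 + |23-24|=1 + |8-22|=14 + |24-7|=17 + |17-11|=6). Sum = 52. MAE = 52/5.

52/5


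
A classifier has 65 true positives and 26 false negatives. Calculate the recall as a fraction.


Recall = TP / (TP + FN) = 65 / 91 = 5/7.

5/7


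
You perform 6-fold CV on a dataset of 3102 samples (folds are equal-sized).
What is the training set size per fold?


Each validation fold has 3102/6 = 517 samples. Training set = 3102 - 517 = 2585.

2585


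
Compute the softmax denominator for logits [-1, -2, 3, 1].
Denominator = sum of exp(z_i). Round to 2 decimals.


Denom = e^-1=0.3679 + e^-2=0.1353 + e^3=20.0855 + e^1=2.7183. Sum = 23.3070, which rounds to 23.31.

23.31


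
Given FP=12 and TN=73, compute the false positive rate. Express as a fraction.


FPR = FP / (FP + TN) = 12 / 85 = 12/85.

12/85


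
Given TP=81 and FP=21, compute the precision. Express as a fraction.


Precision = TP / (TP + FP) = 81 / 102 = 27/34.

27/34


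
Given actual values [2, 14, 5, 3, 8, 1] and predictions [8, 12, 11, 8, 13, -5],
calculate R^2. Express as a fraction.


Mean(y) = 11/2. SS_res = 162. SS_tot = 235/2. R^2 = 1 - 162/(235/2) = -89/235.

-89/235


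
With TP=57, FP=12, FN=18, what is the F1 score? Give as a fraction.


Precision = 57/69 = 19/23. Recall = 57/75 = 19/25. F1 = 2*P*R/(P+R) = 19/24.

19/24


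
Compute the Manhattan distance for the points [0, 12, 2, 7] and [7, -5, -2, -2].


d = sum of absolute differences: |0-7|=7 + |12--5|=17 + |2--2|=4 + |7--2|=9 = 37.

37


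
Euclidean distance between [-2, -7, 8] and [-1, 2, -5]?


d = sqrt(sum of squared differences). (-2--1)^2=1, (-7-2)^2=81, (8--5)^2=169. Sum = 251.

sqrt(251)


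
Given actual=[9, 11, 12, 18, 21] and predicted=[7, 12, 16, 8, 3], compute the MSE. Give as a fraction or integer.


MSE = (1/5) * ((9-7)^2=4 + (11-12)^2=1 + (12-16)^2=16 + (18-8)^2=100 + (21-3)^2=324). Sum = 445. MSE = 89.

89


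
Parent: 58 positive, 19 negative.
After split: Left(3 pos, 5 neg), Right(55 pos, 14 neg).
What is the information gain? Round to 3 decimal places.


H(parent) = 0.8061. H(left) = 0.9544, H(right) = 0.7277. Weighted = (8/77)*0.9544 + (69/77)*0.7277 = 0.7513. IG = 0.8061 - 0.7513 = 0.0548, which rounds to 0.055.

0.055


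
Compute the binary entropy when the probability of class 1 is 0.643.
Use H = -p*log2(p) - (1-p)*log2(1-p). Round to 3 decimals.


H = -0.643*log2(0.643) - 0.357*log2(0.357) = 0.940.

0.940


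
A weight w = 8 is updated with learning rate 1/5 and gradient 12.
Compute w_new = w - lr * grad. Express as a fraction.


w_new = 8 - 1/5 * 12 = 8 - 12/5 = 28/5.

28/5


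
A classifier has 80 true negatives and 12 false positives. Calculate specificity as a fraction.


Specificity = TN / (TN + FP) = 80 / 92 = 20/23.

20/23


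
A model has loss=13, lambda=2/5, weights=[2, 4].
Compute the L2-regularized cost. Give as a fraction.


L2 sq norm = sum(w^2) = 20. J = 13 + 2/5 * 20 = 21.

21


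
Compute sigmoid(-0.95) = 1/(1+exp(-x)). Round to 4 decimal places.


sigma(-0.95) = 1/(1+e^(0.95)) = 1/(1+2.585710) = 1/3.585710 = 0.2789.

0.2789


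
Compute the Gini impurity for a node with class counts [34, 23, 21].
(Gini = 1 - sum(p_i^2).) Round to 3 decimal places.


Total = 78. Proportions: 34/78, 23/78, 21/78. sum(p_i^2) = 0.3494. Gini = 1 - 0.3494 = 0.6506, which rounds to 0.651.

0.651


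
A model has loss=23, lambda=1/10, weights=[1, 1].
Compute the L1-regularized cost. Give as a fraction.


L1 norm = sum(|w|) = 2. J = 23 + 1/10 * 2 = 116/5.

116/5


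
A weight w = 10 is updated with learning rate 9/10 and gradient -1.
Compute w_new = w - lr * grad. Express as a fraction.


w_new = 10 - 9/10 * -1 = 10 - -9/10 = 109/10.

109/10


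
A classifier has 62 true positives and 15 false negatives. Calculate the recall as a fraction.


Recall = TP / (TP + FN) = 62 / 77 = 62/77.

62/77


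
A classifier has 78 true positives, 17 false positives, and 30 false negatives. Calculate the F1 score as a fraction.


Precision = 78/95 = 78/95. Recall = 78/108 = 13/18. F1 = 2*P*R/(P+R) = 156/203.

156/203


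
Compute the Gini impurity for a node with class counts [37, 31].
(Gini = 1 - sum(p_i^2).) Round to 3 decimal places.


Total = 68. Proportions: 37/68, 31/68. sum(p_i^2) = 0.5039. Gini = 1 - 0.5039 = 0.4961, which rounds to 0.496.

0.496


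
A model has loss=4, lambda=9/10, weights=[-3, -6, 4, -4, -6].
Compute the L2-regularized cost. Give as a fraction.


L2 sq norm = sum(w^2) = 113. J = 4 + 9/10 * 113 = 1057/10.

1057/10


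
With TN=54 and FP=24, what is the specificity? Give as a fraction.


Specificity = TN / (TN + FP) = 54 / 78 = 9/13.

9/13


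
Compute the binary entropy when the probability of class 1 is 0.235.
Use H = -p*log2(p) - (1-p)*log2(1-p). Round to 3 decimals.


H = -0.235*log2(0.235) - 0.765*log2(0.765) = 0.787.

0.787


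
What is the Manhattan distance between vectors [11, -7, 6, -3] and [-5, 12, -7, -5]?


d = sum of absolute differences: |11--5|=16 + |-7-12|=19 + |6--7|=13 + |-3--5|=2 = 50.

50


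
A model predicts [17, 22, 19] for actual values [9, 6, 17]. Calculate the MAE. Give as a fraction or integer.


MAE = (1/3) * (|9-17|=8 + |6-22|=16 + |17-19|=2). Sum = 26. MAE = 26/3.

26/3


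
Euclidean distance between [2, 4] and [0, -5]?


d = sqrt(sum of squared differences). (2-0)^2=4, (4--5)^2=81. Sum = 85.

sqrt(85)


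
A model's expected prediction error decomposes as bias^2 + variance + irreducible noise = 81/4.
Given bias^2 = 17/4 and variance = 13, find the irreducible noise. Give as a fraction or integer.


Total error = bias^2 + variance + irreducible noise. So irreducible noise = 81/4 - 17/4 - 13 = 3.

3


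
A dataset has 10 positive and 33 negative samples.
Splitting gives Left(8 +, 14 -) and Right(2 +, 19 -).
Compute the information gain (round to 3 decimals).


H(parent) = 0.7824. H(left) = 0.9457, H(right) = 0.4537. Weighted = (22/43)*0.9457 + (21/43)*0.4537 = 0.7054. IG = 0.7824 - 0.7054 = 0.0770, which rounds to 0.077.

0.077


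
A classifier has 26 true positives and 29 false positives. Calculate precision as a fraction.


Precision = TP / (TP + FP) = 26 / 55 = 26/55.

26/55


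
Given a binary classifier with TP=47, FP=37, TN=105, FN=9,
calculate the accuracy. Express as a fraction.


Accuracy = (TP + TN) / (TP + TN + FP + FN) = (47 + 105) / 198 = 76/99.

76/99


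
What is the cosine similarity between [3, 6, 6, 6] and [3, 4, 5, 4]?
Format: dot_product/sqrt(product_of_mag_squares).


dot = 87. |a|^2 = 117, |b|^2 = 66. cos = 87/sqrt(7722).

87/sqrt(7722)


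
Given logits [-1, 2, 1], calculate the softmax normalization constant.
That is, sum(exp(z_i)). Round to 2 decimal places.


Denom = e^-1=0.3679 + e^2=7.3891 + e^1=2.7183. Sum = 10.4753, which rounds to 10.48.

10.48


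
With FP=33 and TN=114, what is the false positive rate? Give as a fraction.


FPR = FP / (FP + TN) = 33 / 147 = 11/49.

11/49


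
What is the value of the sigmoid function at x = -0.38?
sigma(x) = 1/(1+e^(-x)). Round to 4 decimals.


sigma(-0.38) = 1/(1+e^(0.38)) = 1/(1+1.462285) = 1/2.462285 = 0.4061.

0.4061


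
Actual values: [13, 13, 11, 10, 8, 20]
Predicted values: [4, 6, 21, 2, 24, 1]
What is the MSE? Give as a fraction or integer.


MSE = (1/6) * ((13-4)^2=81 + (13-6)^2=49 + (11-21)^2=100 + (10-2)^2=64 + (8-24)^2=256 + (20-1)^2=361). Sum = 911. MSE = 911/6.

911/6


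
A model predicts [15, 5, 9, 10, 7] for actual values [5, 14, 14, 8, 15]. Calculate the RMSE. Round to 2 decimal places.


MSE = 54.8000. RMSE = sqrt(54.8000) = 7.40.

7.40


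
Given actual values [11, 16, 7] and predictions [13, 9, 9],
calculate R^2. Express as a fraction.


Mean(y) = 34/3. SS_res = 57. SS_tot = 122/3. R^2 = 1 - 57/(122/3) = -49/122.

-49/122


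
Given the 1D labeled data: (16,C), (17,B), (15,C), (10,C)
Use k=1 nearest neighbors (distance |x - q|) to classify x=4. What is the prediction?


Distances: |16-4|=12, |17-4|=13, |15-4|=11, |10-4|=6. 1 nearest: (10,C). Counts: {'C': 1}. Majority class: C.

C


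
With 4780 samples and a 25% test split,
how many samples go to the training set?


Test set = 4780 * 25% = 1195. Training set = 4780 - 1195 = 3585.

3585


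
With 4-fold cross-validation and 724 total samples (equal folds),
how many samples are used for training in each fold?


Each validation fold has 724/4 = 181 samples. Training set = 724 - 181 = 543.

543


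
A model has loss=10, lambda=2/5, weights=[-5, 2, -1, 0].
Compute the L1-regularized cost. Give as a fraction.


L1 norm = sum(|w|) = 8. J = 10 + 2/5 * 8 = 66/5.

66/5


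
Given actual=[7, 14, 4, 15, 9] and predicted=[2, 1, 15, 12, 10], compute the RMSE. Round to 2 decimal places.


MSE = 65.0000. RMSE = sqrt(65.0000) = 8.06.

8.06


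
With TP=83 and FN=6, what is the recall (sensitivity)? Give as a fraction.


Recall = TP / (TP + FN) = 83 / 89 = 83/89.

83/89


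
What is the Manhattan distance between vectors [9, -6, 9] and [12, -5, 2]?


d = sum of absolute differences: |9-12|=3 + |-6--5|=1 + |9-2|=7 = 11.

11


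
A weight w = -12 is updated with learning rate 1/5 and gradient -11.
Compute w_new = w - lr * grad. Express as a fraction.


w_new = -12 - 1/5 * -11 = -12 - -11/5 = -49/5.

-49/5


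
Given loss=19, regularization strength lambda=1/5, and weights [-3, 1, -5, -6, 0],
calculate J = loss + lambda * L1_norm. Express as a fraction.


L1 norm = sum(|w|) = 15. J = 19 + 1/5 * 15 = 22.

22


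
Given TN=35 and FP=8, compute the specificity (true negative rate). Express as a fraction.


Specificity = TN / (TN + FP) = 35 / 43 = 35/43.

35/43


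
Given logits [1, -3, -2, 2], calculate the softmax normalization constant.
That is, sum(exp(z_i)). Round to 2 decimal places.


Denom = e^1=2.7183 + e^-3=0.0498 + e^-2=0.1353 + e^2=7.3891. Sum = 10.2925, which rounds to 10.29.

10.29


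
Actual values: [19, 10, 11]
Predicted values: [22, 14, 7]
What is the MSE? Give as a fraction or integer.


MSE = (1/3) * ((19-22)^2=9 + (10-14)^2=16 + (11-7)^2=16). Sum = 41. MSE = 41/3.

41/3


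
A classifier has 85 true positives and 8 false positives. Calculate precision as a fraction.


Precision = TP / (TP + FP) = 85 / 93 = 85/93.

85/93


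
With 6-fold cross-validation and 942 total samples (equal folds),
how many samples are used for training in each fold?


Each validation fold has 942/6 = 157 samples. Training set = 942 - 157 = 785.

785


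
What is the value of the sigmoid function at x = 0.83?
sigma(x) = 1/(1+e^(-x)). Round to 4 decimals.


sigma(0.83) = 1/(1+e^(-0.83)) = 1/(1+0.436049) = 1/1.436049 = 0.6964.

0.6964


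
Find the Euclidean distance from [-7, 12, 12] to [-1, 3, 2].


d = sqrt(sum of squared differences). (-7--1)^2=36, (12-3)^2=81, (12-2)^2=100. Sum = 217.

sqrt(217)


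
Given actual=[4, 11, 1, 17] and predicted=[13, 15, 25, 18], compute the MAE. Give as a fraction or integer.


MAE = (1/4) * (|4-13|=9 + |11-15|=4 + |1-25|=24 + |17-18|=1). Sum = 38. MAE = 19/2.

19/2


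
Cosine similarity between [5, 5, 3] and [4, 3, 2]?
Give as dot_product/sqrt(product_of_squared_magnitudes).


dot = 41. |a|^2 = 59, |b|^2 = 29. cos = 41/sqrt(1711).

41/sqrt(1711)


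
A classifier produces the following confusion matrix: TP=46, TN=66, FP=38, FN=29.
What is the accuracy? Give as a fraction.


Accuracy = (TP + TN) / (TP + TN + FP + FN) = (46 + 66) / 179 = 112/179.

112/179


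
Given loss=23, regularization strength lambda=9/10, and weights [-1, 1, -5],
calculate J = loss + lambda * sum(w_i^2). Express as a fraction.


L2 sq norm = sum(w^2) = 27. J = 23 + 9/10 * 27 = 473/10.

473/10


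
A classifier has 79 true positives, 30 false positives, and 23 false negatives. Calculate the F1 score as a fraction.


Precision = 79/109 = 79/109. Recall = 79/102 = 79/102. F1 = 2*P*R/(P+R) = 158/211.

158/211


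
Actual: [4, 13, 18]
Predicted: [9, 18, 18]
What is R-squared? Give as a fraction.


Mean(y) = 35/3. SS_res = 50. SS_tot = 302/3. R^2 = 1 - 50/(302/3) = 76/151.

76/151


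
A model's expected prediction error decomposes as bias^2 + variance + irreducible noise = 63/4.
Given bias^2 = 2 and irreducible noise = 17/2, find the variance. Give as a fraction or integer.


Total error = bias^2 + variance + irreducible noise. So variance = 63/4 - 2 - 17/2 = 21/4.

21/4


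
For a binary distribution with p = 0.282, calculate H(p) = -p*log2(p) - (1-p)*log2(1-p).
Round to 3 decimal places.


H = -0.282*log2(0.282) - 0.718*log2(0.718) = 0.858.

0.858


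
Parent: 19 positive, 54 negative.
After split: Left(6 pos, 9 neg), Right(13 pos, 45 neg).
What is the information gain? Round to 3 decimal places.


H(parent) = 0.8272. H(left) = 0.9710, H(right) = 0.7677. Weighted = (15/73)*0.9710 + (58/73)*0.7677 = 0.8095. IG = 0.8272 - 0.8095 = 0.0177, which rounds to 0.018.

0.018


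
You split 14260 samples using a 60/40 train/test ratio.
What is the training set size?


Test set = 14260 * 40% = 5704. Training set = 14260 - 5704 = 8556.

8556


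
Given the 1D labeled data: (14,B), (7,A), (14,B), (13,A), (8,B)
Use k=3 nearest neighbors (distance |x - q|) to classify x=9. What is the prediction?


Distances: |14-9|=5, |7-9|=2, |14-9|=5, |13-9|=4, |8-9|=1. 3 nearest: (8,B), (7,A), (13,A). Counts: {'B': 1, 'A': 2}. Majority class: A.

A


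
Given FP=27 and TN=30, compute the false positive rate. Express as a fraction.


FPR = FP / (FP + TN) = 27 / 57 = 9/19.

9/19


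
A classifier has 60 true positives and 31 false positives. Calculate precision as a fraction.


Precision = TP / (TP + FP) = 60 / 91 = 60/91.

60/91


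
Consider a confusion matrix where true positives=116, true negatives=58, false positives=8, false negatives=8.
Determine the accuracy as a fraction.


Accuracy = (TP + TN) / (TP + TN + FP + FN) = (116 + 58) / 190 = 87/95.

87/95


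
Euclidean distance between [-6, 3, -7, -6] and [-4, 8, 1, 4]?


d = sqrt(sum of squared differences). (-6--4)^2=4, (3-8)^2=25, (-7-1)^2=64, (-6-4)^2=100. Sum = 193.

sqrt(193)


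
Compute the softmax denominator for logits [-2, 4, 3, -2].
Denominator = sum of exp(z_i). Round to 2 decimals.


Denom = e^-2=0.1353 + e^4=54.5982 + e^3=20.0855 + e^-2=0.1353. Sum = 74.9543, which rounds to 74.95.

74.95


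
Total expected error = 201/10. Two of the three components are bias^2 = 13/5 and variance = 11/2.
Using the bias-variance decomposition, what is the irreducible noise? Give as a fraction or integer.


Total error = bias^2 + variance + irreducible noise. So irreducible noise = 201/10 - 13/5 - 11/2 = 12.

12


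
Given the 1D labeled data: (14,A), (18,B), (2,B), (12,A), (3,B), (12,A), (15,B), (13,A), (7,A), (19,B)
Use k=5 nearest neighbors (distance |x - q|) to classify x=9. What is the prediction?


Distances: |14-9|=5, |18-9|=9, |2-9|=7, |12-9|=3, |3-9|=6, |12-9|=3, |15-9|=6, |13-9|=4, |7-9|=2, |19-9|=10. 5 nearest: (7,A), (12,A), (12,A), (13,A), (14,A). Counts: {'A': 5}. Majority class: A.

A


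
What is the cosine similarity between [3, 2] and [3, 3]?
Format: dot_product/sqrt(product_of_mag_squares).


dot = 15. |a|^2 = 13, |b|^2 = 18. cos = 15/sqrt(234).

15/sqrt(234)


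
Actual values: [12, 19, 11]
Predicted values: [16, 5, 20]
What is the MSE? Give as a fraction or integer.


MSE = (1/3) * ((12-16)^2=16 + (19-5)^2=196 + (11-20)^2=81). Sum = 293. MSE = 293/3.

293/3


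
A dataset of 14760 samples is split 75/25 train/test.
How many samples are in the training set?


Test set = 14760 * 25% = 3690. Training set = 14760 - 3690 = 11070.

11070


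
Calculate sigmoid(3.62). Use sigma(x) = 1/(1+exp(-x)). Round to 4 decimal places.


sigma(3.62) = 1/(1+e^(-3.62)) = 1/(1+0.026783) = 1/1.026783 = 0.9739.

0.9739


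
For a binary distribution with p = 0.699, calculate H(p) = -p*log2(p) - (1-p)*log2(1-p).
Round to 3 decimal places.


H = -0.699*log2(0.699) - 0.301*log2(0.301) = 0.883.

0.883


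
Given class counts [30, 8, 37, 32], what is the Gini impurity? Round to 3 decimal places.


Total = 107. Proportions: 30/107, 8/107, 37/107, 32/107. sum(p_i^2) = 0.2932. Gini = 1 - 0.2932 = 0.7068, which rounds to 0.707.

0.707


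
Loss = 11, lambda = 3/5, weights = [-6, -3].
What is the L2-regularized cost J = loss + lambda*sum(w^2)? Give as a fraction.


L2 sq norm = sum(w^2) = 45. J = 11 + 3/5 * 45 = 38.

38


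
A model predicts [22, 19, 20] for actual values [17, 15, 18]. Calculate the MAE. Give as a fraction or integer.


MAE = (1/3) * (|17-22|=5 + |15-19|=4 + |18-20|=2). Sum = 11. MAE = 11/3.

11/3


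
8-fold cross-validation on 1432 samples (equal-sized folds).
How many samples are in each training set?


Each validation fold has 1432/8 = 179 samples. Training set = 1432 - 179 = 1253.

1253


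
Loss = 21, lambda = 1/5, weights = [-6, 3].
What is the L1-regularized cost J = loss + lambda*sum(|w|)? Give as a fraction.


L1 norm = sum(|w|) = 9. J = 21 + 1/5 * 9 = 114/5.

114/5


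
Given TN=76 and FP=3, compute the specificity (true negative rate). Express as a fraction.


Specificity = TN / (TN + FP) = 76 / 79 = 76/79.

76/79


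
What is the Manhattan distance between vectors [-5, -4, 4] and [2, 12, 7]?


d = sum of absolute differences: |-5-2|=7 + |-4-12|=16 + |4-7|=3 = 26.

26


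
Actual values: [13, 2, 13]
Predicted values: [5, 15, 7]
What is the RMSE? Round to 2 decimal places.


MSE = 89.6667. RMSE = sqrt(89.6667) = 9.47.

9.47


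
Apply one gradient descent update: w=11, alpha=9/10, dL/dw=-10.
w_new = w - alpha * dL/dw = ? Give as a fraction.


w_new = 11 - 9/10 * -10 = 11 - -9 = 20.

20


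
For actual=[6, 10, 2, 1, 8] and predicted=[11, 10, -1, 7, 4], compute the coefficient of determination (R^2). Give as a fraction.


Mean(y) = 27/5. SS_res = 86. SS_tot = 296/5. R^2 = 1 - 86/(296/5) = -67/148.

-67/148


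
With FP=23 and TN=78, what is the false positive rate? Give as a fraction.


FPR = FP / (FP + TN) = 23 / 101 = 23/101.

23/101


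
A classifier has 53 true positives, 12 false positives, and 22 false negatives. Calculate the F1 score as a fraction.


Precision = 53/65 = 53/65. Recall = 53/75 = 53/75. F1 = 2*P*R/(P+R) = 53/70.

53/70


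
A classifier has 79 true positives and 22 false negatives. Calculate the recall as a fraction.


Recall = TP / (TP + FN) = 79 / 101 = 79/101.

79/101


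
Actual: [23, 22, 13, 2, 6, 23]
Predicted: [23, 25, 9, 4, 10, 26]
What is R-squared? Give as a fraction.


Mean(y) = 89/6. SS_res = 54. SS_tot = 2585/6. R^2 = 1 - 54/(2585/6) = 2261/2585.

2261/2585


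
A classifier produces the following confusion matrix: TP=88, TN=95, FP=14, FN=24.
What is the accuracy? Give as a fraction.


Accuracy = (TP + TN) / (TP + TN + FP + FN) = (88 + 95) / 221 = 183/221.

183/221


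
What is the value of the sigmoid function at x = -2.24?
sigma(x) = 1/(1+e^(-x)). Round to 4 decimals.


sigma(-2.24) = 1/(1+e^(2.24)) = 1/(1+9.393331) = 1/10.393331 = 0.0962.

0.0962


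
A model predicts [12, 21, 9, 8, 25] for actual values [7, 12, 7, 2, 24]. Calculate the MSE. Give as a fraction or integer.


MSE = (1/5) * ((7-12)^2=25 + (12-21)^2=81 + (7-9)^2=4 + (2-8)^2=36 + (24-25)^2=1). Sum = 147. MSE = 147/5.

147/5


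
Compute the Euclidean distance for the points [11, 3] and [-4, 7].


d = sqrt(sum of squared differences). (11--4)^2=225, (3-7)^2=16. Sum = 241.

sqrt(241)


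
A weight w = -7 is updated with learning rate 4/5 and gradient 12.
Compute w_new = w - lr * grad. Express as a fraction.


w_new = -7 - 4/5 * 12 = -7 - 48/5 = -83/5.

-83/5


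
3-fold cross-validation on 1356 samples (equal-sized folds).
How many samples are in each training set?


Each validation fold has 1356/3 = 452 samples. Training set = 1356 - 452 = 904.

904


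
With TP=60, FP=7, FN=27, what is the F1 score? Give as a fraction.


Precision = 60/67 = 60/67. Recall = 60/87 = 20/29. F1 = 2*P*R/(P+R) = 60/77.

60/77


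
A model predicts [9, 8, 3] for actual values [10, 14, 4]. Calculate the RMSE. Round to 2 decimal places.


MSE = 12.6667. RMSE = sqrt(12.6667) = 3.56.

3.56


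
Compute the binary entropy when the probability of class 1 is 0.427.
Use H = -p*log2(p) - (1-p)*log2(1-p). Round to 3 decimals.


H = -0.427*log2(0.427) - 0.573*log2(0.573) = 0.985.

0.985
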